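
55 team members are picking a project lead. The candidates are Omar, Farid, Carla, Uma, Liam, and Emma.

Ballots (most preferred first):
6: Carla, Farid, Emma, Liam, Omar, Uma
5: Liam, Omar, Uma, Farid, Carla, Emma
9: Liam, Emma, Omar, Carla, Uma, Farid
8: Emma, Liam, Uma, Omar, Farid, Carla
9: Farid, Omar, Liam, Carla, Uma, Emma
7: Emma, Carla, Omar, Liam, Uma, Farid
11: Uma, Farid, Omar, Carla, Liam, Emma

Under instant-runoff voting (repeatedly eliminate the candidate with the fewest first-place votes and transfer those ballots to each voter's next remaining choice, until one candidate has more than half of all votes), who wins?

Farid

Round 1: Omar 0, Farid 9, Carla 6, Uma 11, Liam 14, Emma 15. Omar eliminated.
Round 2: Farid 9, Carla 6, Uma 11, Liam 14, Emma 15. Carla eliminated.
Round 3: Farid 15, Uma 11, Liam 14, Emma 15. Uma eliminated.
Round 4: Farid 26, Liam 14, Emma 15. Liam eliminated.
Round 5: Farid 31, Emma 24. Farid has a majority (≥28).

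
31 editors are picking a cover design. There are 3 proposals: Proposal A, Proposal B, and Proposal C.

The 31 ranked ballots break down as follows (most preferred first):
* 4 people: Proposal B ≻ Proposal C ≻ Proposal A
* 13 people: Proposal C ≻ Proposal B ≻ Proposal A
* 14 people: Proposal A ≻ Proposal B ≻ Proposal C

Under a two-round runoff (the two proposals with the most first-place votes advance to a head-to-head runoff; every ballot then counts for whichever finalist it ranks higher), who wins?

Proposal C

Round 1 first-place votes: Proposal A 14, Proposal B 4, Proposal C 13. Proposal A and Proposal C advance.
Runoff: Proposal A is ranked above Proposal C on 14 ballots, Proposal C above Proposal A on 17.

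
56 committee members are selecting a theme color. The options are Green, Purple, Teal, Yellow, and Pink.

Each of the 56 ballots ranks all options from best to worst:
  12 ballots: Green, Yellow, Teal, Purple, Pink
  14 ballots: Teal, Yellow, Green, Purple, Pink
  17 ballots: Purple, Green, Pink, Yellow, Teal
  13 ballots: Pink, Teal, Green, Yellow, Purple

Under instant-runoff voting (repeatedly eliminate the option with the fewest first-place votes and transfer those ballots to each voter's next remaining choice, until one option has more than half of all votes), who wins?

Teal

Round 1: Green 12, Purple 17, Teal 14, Yellow 0, Pink 13. Yellow eliminated.
Round 2: Green 12, Purple 17, Teal 14, Pink 13. Green eliminated.
Round 3: Purple 17, Teal 26, Pink 13. Pink eliminated.
Round 4: Purple 17, Teal 39. Teal has a majority (≥29).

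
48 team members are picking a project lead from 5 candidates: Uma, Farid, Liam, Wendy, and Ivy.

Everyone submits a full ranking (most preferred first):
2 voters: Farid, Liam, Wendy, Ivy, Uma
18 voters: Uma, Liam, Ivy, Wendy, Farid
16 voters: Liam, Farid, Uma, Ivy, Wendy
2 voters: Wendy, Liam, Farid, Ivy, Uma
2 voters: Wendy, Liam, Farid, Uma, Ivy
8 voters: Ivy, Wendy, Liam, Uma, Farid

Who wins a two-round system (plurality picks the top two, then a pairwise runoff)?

Round 1 first-place votes: Uma 18, Farid 2, Liam 16, Wendy 4, Ivy 8. Uma and Liam advance.
Runoff: Uma is ranked above Liam on 18 ballots, Liam above Uma on 30.

Liam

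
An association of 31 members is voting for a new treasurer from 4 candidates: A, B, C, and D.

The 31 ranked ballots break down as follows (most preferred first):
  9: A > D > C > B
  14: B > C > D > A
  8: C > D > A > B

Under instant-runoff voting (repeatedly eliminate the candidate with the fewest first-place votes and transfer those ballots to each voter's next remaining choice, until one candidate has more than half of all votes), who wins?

Round 1: A 9, B 14, C 8, D 0. D eliminated.
Round 2: A 9, B 14, C 8. C eliminated.
Round 3: A 17, B 14. A has a majority (≥16).

A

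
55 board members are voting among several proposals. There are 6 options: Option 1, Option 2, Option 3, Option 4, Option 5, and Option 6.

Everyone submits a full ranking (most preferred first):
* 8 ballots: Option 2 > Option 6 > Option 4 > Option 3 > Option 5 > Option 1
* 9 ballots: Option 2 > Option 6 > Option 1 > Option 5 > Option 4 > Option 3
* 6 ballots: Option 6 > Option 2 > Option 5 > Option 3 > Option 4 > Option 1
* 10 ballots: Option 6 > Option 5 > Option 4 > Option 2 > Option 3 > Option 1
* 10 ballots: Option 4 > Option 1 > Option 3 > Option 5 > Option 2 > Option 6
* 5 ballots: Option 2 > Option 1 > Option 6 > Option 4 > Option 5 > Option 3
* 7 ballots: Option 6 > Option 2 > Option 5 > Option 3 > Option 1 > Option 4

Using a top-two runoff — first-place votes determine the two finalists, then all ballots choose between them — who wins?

Round 1 first-place votes: Option 1 0, Option 2 22, Option 3 0, Option 4 10, Option 5 0, Option 6 23. Option 6 and Option 2 advance.
Runoff: Option 6 is ranked above Option 2 on 23 ballots, Option 2 above Option 6 on 32.

Option 2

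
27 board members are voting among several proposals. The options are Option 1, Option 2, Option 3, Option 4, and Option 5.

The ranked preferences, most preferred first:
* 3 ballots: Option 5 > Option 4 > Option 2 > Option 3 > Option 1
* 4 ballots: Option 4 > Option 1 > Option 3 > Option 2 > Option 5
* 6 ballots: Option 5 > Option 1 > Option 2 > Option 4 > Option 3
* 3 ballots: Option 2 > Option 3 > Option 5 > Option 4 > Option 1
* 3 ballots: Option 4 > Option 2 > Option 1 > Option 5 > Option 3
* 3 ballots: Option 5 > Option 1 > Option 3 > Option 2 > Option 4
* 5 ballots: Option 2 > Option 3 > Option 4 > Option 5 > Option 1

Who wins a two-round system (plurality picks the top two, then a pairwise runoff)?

Round 1 first-place votes: Option 1 0, Option 2 8, Option 3 0, Option 4 7, Option 5 12. Option 5 and Option 2 advance.
Runoff: Option 5 is ranked above Option 2 on 12 ballots, Option 2 above Option 5 on 15.

Option 2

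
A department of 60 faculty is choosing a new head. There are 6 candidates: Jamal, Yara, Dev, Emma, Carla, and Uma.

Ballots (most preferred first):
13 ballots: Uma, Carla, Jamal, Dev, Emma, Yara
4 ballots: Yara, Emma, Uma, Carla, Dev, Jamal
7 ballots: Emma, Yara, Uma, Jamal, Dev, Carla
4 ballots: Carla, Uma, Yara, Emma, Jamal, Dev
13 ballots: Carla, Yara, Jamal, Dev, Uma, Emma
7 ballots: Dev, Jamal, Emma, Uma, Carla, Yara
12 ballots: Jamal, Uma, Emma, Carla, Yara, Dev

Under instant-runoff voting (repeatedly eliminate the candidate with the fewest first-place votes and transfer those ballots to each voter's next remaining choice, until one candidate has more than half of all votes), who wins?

Round 1: Jamal 12, Yara 4, Dev 7, Emma 7, Carla 17, Uma 13. Yara eliminated.
Round 2: Jamal 12, Dev 7, Emma 11, Carla 17, Uma 13. Dev eliminated.
Round 3: Jamal 19, Emma 11, Carla 17, Uma 13. Emma eliminated.
Round 4: Jamal 19, Carla 17, Uma 24. Carla eliminated.
Round 5: Jamal 32, Uma 28. Jamal has a majority (≥31).

Jamal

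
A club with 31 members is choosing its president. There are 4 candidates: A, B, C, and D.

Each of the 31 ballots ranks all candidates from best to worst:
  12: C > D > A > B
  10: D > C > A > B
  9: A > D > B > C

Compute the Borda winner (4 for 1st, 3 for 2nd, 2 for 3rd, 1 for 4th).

D

A: 12×2 + 10×2 + 9×4 = 80
B: 12×1 + 10×1 + 9×2 = 40
C: 12×4 + 10×3 + 9×1 = 87
D: 12×3 + 10×4 + 9×3 = 103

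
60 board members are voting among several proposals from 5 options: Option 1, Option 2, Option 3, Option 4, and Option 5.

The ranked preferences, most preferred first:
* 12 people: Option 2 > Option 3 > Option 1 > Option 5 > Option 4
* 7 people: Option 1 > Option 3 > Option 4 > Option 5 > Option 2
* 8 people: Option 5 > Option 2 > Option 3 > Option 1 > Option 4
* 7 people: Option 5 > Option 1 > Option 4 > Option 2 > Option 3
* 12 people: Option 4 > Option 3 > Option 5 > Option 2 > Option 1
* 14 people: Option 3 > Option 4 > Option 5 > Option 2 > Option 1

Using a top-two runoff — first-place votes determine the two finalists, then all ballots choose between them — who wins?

Option 3

Round 1 first-place votes: Option 1 7, Option 2 12, Option 3 14, Option 4 12, Option 5 15. Option 5 and Option 3 advance.
Runoff: Option 5 is ranked above Option 3 on 15 ballots, Option 3 above Option 5 on 45.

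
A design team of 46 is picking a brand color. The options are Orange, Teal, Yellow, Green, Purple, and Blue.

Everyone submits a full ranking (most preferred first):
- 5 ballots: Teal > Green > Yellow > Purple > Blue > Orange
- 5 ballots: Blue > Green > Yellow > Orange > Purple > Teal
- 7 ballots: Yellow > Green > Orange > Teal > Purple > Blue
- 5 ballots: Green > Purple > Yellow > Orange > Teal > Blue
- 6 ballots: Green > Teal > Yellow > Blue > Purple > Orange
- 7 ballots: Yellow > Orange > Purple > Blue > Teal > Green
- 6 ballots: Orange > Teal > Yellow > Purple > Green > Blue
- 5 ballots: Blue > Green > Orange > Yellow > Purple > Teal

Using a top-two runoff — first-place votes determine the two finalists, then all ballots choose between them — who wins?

Green

Round 1 first-place votes: Orange 6, Teal 5, Yellow 14, Green 11, Purple 0, Blue 10. Yellow and Green advance.
Runoff: Yellow is ranked above Green on 20 ballots, Green above Yellow on 26.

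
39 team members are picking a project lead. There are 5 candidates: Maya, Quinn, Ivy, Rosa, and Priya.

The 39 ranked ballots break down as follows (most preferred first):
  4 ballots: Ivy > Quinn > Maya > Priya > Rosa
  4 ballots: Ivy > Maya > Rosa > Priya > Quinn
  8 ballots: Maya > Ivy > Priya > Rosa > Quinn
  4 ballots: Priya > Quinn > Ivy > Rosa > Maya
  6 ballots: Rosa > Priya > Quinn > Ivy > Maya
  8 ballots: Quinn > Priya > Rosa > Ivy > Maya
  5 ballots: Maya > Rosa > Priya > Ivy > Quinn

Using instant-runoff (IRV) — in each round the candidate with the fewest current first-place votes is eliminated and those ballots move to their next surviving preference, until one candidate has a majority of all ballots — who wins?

Round 1: Maya 13, Quinn 8, Ivy 8, Rosa 6, Priya 4. Priya eliminated.
Round 2: Maya 13, Quinn 12, Ivy 8, Rosa 6. Rosa eliminated.
Round 3: Maya 13, Quinn 18, Ivy 8. Ivy eliminated.
Round 4: Maya 17, Quinn 22. Quinn has a majority (≥20).

Quinn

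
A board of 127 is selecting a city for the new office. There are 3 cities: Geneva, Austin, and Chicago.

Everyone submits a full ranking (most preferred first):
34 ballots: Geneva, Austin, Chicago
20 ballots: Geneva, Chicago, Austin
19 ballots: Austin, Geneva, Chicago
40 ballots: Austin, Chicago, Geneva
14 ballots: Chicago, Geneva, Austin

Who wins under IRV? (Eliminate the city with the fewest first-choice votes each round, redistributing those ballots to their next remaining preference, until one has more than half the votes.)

Round 1: Geneva 54, Austin 59, Chicago 14. Chicago eliminated.
Round 2: Geneva 68, Austin 59. Geneva has a majority (≥64).

Geneva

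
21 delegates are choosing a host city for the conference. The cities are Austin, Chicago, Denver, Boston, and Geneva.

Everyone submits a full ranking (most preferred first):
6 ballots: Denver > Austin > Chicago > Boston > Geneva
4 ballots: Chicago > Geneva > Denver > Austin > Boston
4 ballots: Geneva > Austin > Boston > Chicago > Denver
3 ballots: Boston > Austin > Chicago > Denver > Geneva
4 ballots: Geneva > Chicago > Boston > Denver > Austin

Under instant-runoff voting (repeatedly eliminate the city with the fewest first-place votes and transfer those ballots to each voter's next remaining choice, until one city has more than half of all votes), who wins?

Round 1: Austin 0, Chicago 4, Denver 6, Boston 3, Geneva 8. Austin eliminated.
Round 2: Chicago 4, Denver 6, Boston 3, Geneva 8. Boston eliminated.
Round 3: Chicago 7, Denver 6, Geneva 8. Denver eliminated.
Round 4: Chicago 13, Geneva 8. Chicago has a majority (≥11).

Chicago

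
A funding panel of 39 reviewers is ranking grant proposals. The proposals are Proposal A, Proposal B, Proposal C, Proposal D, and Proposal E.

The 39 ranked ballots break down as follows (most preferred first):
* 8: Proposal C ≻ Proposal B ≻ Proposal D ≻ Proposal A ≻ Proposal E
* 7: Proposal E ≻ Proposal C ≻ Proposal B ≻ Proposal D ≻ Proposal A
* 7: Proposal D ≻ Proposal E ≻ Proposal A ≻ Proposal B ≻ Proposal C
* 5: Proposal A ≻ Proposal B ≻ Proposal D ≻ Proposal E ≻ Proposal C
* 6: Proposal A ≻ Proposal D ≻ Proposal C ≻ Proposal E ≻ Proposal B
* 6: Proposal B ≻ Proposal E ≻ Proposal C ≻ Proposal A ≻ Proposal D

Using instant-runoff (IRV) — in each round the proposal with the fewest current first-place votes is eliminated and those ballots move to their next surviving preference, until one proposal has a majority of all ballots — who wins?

Round 1: Proposal A 11, Proposal B 6, Proposal C 8, Proposal D 7, Proposal E 7. Proposal B eliminated.
Round 2: Proposal A 11, Proposal C 8, Proposal D 7, Proposal E 13. Proposal D eliminated.
Round 3: Proposal A 11, Proposal C 8, Proposal E 20. Proposal E has a majority (≥20).

Proposal E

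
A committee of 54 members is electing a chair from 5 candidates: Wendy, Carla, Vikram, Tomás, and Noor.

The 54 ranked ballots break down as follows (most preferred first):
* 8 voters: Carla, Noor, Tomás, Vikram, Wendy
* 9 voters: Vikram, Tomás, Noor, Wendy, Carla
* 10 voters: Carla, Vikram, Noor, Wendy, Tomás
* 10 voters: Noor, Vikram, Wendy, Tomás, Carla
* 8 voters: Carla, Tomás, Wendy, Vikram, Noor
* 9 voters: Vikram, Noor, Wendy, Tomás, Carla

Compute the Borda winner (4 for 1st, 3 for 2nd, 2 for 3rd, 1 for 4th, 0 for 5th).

Wendy: 8×0 + 9×1 + 10×1 + 10×2 + 8×2 + 9×2 = 73
Carla: 8×4 + 9×0 + 10×4 + 10×0 + 8×4 + 9×0 = 104
Vikram: 8×1 + 9×4 + 10×3 + 10×3 + 8×1 + 9×4 = 148
Tomás: 8×2 + 9×3 + 10×0 + 10×1 + 8×3 + 9×1 = 86
Noor: 8×3 + 9×2 + 10×2 + 10×4 + 8×0 + 9×3 = 129

Vikram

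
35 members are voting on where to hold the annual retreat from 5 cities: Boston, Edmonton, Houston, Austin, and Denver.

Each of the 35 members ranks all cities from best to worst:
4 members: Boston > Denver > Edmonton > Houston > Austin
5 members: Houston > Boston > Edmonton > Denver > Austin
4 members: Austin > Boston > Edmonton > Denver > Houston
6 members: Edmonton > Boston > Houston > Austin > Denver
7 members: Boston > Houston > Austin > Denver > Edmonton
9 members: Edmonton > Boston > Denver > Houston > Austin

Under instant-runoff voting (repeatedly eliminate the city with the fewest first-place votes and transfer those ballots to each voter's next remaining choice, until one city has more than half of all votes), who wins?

Boston

Round 1: Boston 11, Edmonton 15, Houston 5, Austin 4, Denver 0. Denver eliminated.
Round 2: Boston 11, Edmonton 15, Houston 5, Austin 4. Austin eliminated.
Round 3: Boston 15, Edmonton 15, Houston 5. Houston eliminated.
Round 4: Boston 20, Edmonton 15. Boston has a majority (≥18).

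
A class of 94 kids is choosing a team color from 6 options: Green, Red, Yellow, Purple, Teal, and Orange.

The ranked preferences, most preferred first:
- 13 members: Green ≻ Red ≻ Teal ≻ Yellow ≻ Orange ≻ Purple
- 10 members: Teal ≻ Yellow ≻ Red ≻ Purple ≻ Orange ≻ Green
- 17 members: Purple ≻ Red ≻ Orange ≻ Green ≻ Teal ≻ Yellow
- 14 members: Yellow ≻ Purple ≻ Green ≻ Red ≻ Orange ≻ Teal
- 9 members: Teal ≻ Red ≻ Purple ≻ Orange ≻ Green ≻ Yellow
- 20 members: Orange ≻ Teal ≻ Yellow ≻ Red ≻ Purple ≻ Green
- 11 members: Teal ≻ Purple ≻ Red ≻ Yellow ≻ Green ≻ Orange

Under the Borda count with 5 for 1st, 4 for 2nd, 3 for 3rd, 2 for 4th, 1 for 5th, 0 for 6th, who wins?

Red

Green: 13×5 + 10×0 + 17×2 + 14×3 + 9×1 + 20×0 + 11×1 = 161
Red: 13×4 + 10×3 + 17×4 + 14×2 + 9×4 + 20×2 + 11×3 = 287
Yellow: 13×2 + 10×4 + 17×0 + 14×5 + 9×0 + 20×3 + 11×2 = 218
Purple: 13×0 + 10×2 + 17×5 + 14×4 + 9×3 + 20×1 + 11×4 = 252
Teal: 13×3 + 10×5 + 17×1 + 14×0 + 9×5 + 20×4 + 11×5 = 286
Orange: 13×1 + 10×1 + 17×3 + 14×1 + 9×2 + 20×5 + 11×0 = 206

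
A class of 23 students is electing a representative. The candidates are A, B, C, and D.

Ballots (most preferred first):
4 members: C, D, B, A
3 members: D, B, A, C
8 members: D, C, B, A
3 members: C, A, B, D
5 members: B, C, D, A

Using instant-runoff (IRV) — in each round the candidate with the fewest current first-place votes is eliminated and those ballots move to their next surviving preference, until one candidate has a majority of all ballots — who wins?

C

Round 1: A 0, B 5, C 7, D 11. A eliminated.
Round 2: B 5, C 7, D 11. B eliminated.
Round 3: C 12, D 11. C has a majority (≥12).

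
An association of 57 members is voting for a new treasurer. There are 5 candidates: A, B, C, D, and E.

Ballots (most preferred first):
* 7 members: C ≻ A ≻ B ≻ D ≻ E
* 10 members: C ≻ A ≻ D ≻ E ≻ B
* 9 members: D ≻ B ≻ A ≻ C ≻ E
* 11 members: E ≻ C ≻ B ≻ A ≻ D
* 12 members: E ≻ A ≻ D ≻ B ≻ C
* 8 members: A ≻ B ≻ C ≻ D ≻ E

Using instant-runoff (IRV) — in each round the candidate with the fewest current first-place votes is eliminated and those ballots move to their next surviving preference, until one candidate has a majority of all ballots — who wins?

Round 1: A 8, B 0, C 17, D 9, E 23. B eliminated.
Round 2: A 8, C 17, D 9, E 23. A eliminated.
Round 3: C 25, D 9, E 23. D eliminated.
Round 4: C 34, E 23. C has a majority (≥29).

C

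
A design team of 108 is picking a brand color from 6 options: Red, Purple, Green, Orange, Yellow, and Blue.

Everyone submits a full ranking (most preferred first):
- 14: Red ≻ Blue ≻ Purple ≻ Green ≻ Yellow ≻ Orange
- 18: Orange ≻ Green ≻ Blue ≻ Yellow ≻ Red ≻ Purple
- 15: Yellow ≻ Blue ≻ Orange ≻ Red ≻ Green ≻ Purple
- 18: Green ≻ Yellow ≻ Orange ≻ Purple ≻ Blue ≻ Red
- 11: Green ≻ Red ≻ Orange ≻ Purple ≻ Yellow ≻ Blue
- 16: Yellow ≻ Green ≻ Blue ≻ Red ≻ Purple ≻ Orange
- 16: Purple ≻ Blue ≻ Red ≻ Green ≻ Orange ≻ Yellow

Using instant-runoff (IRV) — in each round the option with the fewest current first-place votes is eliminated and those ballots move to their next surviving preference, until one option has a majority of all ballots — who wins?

Round 1: Red 14, Purple 16, Green 29, Orange 18, Yellow 31, Blue 0. Blue eliminated.
Round 2: Red 14, Purple 16, Green 29, Orange 18, Yellow 31. Red eliminated.
Round 3: Purple 30, Green 29, Orange 18, Yellow 31. Orange eliminated.
Round 4: Purple 30, Green 47, Yellow 31. Purple eliminated.
Round 5: Green 77, Yellow 31. Green has a majority (≥55).

Green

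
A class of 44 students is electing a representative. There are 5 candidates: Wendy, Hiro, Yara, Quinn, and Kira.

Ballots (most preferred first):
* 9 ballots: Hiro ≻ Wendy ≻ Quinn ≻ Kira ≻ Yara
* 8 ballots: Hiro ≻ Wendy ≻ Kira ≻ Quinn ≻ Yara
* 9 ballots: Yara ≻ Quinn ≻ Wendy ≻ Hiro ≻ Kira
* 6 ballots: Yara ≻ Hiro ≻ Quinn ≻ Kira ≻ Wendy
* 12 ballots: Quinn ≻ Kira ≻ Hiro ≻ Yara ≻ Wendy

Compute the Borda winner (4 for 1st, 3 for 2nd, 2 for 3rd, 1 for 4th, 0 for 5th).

Hiro

Wendy: 9×3 + 8×3 + 9×2 + 6×0 + 12×0 = 69
Hiro: 9×4 + 8×4 + 9×1 + 6×3 + 12×2 = 119
Yara: 9×0 + 8×0 + 9×4 + 6×4 + 12×1 = 72
Quinn: 9×2 + 8×1 + 9×3 + 6×2 + 12×4 = 113
Kira: 9×1 + 8×2 + 9×0 + 6×1 + 12×3 = 67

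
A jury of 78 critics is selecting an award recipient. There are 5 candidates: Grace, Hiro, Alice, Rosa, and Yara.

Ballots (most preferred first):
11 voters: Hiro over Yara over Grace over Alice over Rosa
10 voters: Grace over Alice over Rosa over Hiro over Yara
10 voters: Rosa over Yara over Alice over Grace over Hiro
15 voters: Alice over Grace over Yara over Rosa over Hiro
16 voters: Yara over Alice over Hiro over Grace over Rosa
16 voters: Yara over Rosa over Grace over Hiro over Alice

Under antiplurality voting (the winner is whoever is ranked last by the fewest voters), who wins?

Grace

Last-place votes: Grace 0, Hiro 25, Alice 16, Rosa 27, Yara 10.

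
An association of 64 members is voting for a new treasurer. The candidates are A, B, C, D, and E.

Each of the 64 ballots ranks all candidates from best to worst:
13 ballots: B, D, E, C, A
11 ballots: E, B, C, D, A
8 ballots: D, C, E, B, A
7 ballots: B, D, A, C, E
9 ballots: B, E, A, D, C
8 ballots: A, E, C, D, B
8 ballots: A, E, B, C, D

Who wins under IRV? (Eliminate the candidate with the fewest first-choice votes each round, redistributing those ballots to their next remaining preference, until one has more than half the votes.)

E

Round 1: A 16, B 29, C 0, D 8, E 11. C eliminated.
Round 2: A 16, B 29, D 8, E 11. D eliminated.
Round 3: A 16, B 29, E 19. A eliminated.
Round 4: B 29, E 35. E has a majority (≥33).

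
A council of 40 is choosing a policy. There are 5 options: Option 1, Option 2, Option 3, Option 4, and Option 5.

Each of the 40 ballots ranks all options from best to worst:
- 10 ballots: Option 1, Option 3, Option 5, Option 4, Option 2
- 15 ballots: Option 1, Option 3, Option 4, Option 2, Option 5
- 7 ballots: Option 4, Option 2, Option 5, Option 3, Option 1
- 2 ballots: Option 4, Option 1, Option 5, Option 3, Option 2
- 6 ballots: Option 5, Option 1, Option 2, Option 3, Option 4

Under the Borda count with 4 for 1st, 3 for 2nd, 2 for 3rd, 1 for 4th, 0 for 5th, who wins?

Option 1: 10×4 + 15×4 + 7×0 + 2×3 + 6×3 = 124
Option 2: 10×0 + 15×1 + 7×3 + 2×0 + 6×2 = 48
Option 3: 10×3 + 15×3 + 7×1 + 2×1 + 6×1 = 90
Option 4: 10×1 + 15×2 + 7×4 + 2×4 + 6×0 = 76
Option 5: 10×2 + 15×0 + 7×2 + 2×2 + 6×4 = 62

Option 1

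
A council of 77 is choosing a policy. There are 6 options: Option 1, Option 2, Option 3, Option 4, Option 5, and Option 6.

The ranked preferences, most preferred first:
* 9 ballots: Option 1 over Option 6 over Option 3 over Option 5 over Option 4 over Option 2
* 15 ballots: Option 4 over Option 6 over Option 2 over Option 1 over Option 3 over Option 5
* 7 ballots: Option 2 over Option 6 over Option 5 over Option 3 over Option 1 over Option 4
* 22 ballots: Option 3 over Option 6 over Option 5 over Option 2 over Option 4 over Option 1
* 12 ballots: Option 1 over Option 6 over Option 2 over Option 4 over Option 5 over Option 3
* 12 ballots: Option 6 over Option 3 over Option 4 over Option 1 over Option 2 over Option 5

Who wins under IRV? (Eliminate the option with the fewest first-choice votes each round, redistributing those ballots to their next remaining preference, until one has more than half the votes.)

Option 6

Round 1: Option 1 21, Option 2 7, Option 3 22, Option 4 15, Option 5 0, Option 6 12. Option 5 eliminated.
Round 2: Option 1 21, Option 2 7, Option 3 22, Option 4 15, Option 6 12. Option 2 eliminated.
Round 3: Option 1 21, Option 3 22, Option 4 15, Option 6 19. Option 4 eliminated.
Round 4: Option 1 21, Option 3 22, Option 6 34. Option 1 eliminated.
Round 5: Option 3 22, Option 6 55. Option 6 has a majority (≥39).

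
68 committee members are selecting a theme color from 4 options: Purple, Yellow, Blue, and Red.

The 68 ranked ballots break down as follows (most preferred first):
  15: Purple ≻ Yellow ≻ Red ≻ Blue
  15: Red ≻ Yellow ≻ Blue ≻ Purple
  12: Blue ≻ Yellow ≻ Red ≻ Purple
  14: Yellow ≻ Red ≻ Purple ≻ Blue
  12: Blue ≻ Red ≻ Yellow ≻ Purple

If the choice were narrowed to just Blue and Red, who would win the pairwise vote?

Blue is ranked above Red on 24 ballots; Red above Blue on 44.

Red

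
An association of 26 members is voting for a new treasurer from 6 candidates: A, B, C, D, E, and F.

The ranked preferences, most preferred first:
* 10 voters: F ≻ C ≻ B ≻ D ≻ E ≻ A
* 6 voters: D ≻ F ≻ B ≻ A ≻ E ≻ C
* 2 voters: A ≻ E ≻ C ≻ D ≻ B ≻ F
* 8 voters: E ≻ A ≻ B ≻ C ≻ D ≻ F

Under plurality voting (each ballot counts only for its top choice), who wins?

F

First-place votes: A 2, B 0, C 0, D 6, E 8, F 10.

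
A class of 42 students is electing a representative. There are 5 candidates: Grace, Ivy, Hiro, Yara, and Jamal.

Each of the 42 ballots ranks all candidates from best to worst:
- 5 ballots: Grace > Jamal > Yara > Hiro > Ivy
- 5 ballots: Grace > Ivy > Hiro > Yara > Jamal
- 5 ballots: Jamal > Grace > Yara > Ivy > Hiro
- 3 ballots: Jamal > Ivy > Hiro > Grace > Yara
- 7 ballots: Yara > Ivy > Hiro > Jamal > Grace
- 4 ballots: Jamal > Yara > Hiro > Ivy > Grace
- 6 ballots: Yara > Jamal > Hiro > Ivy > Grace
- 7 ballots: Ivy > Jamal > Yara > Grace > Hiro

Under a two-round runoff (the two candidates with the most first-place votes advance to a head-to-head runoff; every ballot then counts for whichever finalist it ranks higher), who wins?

Jamal

Round 1 first-place votes: Grace 10, Ivy 7, Hiro 0, Yara 13, Jamal 12. Yara and Jamal advance.
Runoff: Yara is ranked above Jamal on 18 ballots, Jamal above Yara on 24.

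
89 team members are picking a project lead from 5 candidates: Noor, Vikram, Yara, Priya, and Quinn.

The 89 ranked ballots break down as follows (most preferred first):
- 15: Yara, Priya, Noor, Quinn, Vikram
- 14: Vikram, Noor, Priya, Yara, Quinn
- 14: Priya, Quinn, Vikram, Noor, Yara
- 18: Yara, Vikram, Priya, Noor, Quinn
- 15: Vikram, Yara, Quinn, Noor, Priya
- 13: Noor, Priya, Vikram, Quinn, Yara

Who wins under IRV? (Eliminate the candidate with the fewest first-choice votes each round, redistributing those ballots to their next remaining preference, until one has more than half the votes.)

Vikram

Round 1: Noor 13, Vikram 29, Yara 33, Priya 14, Quinn 0. Quinn eliminated.
Round 2: Noor 13, Vikram 29, Yara 33, Priya 14. Noor eliminated.
Round 3: Vikram 29, Yara 33, Priya 27. Priya eliminated.
Round 4: Vikram 56, Yara 33. Vikram has a majority (≥45).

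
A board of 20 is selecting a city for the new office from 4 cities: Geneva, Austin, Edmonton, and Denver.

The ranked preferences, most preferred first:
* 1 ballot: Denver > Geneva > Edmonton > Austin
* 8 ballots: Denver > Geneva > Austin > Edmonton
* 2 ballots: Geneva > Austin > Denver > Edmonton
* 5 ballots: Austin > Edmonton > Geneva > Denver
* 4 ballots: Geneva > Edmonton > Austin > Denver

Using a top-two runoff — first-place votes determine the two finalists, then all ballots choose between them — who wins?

Round 1 first-place votes: Geneva 6, Austin 5, Edmonton 0, Denver 9. Denver and Geneva advance.
Runoff: Denver is ranked above Geneva on 9 ballots, Geneva above Denver on 11.

Geneva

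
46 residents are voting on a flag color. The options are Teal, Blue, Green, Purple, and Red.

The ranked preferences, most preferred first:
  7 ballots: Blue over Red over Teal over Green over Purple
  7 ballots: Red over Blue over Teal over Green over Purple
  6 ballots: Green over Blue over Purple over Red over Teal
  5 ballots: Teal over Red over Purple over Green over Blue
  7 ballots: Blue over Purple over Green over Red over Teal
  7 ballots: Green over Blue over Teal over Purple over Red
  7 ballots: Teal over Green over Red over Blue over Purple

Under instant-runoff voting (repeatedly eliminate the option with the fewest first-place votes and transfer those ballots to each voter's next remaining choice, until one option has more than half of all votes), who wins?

Round 1: Teal 12, Blue 14, Green 13, Purple 0, Red 7. Purple eliminated.
Round 2: Teal 12, Blue 14, Green 13, Red 7. Red eliminated.
Round 3: Teal 12, Blue 21, Green 13. Teal eliminated.
Round 4: Blue 21, Green 25. Green has a majority (≥24).

Green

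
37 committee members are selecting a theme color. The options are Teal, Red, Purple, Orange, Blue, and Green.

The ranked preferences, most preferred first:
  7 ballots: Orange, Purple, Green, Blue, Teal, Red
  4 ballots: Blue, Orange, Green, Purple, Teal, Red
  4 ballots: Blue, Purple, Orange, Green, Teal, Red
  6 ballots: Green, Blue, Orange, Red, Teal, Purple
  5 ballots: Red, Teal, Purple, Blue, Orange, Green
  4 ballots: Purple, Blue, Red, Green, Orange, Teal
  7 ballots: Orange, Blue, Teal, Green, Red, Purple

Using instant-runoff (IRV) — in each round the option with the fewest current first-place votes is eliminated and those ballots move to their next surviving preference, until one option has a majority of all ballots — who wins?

Round 1: Teal 0, Red 5, Purple 4, Orange 14, Blue 8, Green 6. Teal eliminated.
Round 2: Red 5, Purple 4, Orange 14, Blue 8, Green 6. Purple eliminated.
Round 3: Red 5, Orange 14, Blue 12, Green 6. Red eliminated.
Round 4: Orange 14, Blue 17, Green 6. Green eliminated.
Round 5: Orange 14, Blue 23. Blue has a majority (≥19).

Blue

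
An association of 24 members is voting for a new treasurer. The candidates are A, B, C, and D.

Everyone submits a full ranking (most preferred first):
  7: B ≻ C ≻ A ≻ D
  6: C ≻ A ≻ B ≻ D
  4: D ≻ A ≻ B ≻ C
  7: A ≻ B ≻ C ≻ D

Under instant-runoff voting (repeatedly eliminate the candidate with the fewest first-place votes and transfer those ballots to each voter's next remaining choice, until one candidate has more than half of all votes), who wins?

Round 1: A 7, B 7, C 6, D 4. D eliminated.
Round 2: A 11, B 7, C 6. C eliminated.
Round 3: A 17, B 7. A has a majority (≥13).

A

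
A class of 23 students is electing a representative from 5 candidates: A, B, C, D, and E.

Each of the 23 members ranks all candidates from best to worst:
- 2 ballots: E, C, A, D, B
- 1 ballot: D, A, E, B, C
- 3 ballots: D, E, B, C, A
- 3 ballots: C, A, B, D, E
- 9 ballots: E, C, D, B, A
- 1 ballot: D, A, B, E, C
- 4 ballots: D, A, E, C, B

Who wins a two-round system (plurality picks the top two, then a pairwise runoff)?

D

Round 1 first-place votes: A 0, B 0, C 3, D 9, E 11. E and D advance.
Runoff: E is ranked above D on 11 ballots, D above E on 12.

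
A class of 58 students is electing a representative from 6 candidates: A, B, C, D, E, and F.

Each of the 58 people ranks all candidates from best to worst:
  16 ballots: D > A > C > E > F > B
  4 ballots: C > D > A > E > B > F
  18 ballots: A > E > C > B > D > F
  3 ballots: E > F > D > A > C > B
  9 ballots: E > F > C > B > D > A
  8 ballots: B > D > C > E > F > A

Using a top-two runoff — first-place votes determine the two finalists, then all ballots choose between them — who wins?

Round 1 first-place votes: A 18, B 8, C 4, D 16, E 12, F 0. A and D advance.
Runoff: A is ranked above D on 18 ballots, D above A on 40.

D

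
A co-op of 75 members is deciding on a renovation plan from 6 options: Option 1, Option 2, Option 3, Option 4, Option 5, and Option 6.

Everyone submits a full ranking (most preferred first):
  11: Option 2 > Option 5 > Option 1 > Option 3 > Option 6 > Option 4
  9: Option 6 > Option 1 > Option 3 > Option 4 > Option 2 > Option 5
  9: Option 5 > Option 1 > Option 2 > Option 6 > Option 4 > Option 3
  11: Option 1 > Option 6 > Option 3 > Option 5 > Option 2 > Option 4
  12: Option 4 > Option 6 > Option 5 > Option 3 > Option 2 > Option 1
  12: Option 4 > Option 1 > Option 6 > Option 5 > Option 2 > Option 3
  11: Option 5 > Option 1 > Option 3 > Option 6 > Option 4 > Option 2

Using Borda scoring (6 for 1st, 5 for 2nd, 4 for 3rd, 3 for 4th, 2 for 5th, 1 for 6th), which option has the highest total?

Option 1

Option 1: 11×4 + 9×5 + 9×5 + 11×6 + 12×1 + 12×5 + 11×5 = 327
Option 2: 11×6 + 9×2 + 9×4 + 11×2 + 12×2 + 12×2 + 11×1 = 201
Option 3: 11×3 + 9×4 + 9×1 + 11×4 + 12×3 + 12×1 + 11×4 = 214
Option 4: 11×1 + 9×3 + 9×2 + 11×1 + 12×6 + 12×6 + 11×2 = 233
Option 5: 11×5 + 9×1 + 9×6 + 11×3 + 12×4 + 12×3 + 11×6 = 301
Option 6: 11×2 + 9×6 + 9×3 + 11×5 + 12×5 + 12×4 + 11×3 = 299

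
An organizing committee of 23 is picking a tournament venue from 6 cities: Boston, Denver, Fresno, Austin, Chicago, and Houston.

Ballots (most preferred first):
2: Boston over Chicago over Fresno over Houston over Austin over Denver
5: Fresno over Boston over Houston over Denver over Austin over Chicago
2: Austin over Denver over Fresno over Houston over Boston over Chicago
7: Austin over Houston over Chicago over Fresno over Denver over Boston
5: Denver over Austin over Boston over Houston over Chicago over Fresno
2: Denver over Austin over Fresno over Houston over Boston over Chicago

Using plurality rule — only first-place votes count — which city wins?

First-place votes: Boston 2, Denver 7, Fresno 5, Austin 9, Chicago 0, Houston 0.

Austin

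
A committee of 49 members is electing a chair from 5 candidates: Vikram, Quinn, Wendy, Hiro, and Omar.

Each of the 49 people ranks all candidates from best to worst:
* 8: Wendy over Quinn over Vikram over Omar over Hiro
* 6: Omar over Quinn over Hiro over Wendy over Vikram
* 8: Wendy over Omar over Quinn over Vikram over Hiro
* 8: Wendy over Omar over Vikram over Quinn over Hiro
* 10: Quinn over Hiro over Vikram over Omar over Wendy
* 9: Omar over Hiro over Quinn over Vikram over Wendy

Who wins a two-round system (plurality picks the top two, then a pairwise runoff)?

Round 1 first-place votes: Vikram 0, Quinn 10, Wendy 24, Hiro 0, Omar 15. Wendy and Omar advance.
Runoff: Wendy is ranked above Omar on 24 ballots, Omar above Wendy on 25.

Omar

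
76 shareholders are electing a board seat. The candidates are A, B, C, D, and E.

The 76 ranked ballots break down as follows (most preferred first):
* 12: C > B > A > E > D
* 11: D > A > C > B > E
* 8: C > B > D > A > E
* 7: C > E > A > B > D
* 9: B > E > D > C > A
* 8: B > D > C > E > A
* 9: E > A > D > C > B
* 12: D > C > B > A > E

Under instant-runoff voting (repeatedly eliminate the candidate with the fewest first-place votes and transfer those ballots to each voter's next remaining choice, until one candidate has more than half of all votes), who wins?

D

Round 1: A 0, B 17, C 27, D 23, E 9. A eliminated.
Round 2: B 17, C 27, D 23, E 9. E eliminated.
Round 3: B 17, C 27, D 32. B eliminated.
Round 4: C 27, D 49. D has a majority (≥39).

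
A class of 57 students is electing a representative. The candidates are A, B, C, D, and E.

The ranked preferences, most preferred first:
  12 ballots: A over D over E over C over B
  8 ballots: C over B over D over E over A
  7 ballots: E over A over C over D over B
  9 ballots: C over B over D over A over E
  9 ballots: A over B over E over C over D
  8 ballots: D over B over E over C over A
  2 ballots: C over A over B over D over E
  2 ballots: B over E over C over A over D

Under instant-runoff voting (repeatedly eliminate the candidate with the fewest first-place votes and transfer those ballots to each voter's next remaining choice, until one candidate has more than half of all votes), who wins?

Round 1: A 21, B 2, C 19, D 8, E 7. B eliminated.
Round 2: A 21, C 19, D 8, E 9. D eliminated.
Round 3: A 21, C 19, E 17. E eliminated.
Round 4: A 28, C 29. C has a majority (≥29).

C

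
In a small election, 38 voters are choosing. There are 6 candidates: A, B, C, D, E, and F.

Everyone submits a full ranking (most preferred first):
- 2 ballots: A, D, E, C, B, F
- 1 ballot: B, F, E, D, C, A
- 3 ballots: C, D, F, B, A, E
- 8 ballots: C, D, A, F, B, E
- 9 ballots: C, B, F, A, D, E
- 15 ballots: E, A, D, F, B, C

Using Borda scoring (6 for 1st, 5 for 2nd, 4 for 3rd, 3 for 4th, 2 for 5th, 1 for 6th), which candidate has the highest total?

A: 2×6 + 1×1 + 3×2 + 8×4 + 9×3 + 15×5 = 153
B: 2×2 + 1×6 + 3×3 + 8×2 + 9×5 + 15×2 = 110
C: 2×3 + 1×2 + 3×6 + 8×6 + 9×6 + 15×1 = 143
D: 2×5 + 1×3 + 3×5 + 8×5 + 9×2 + 15×4 = 146
E: 2×4 + 1×4 + 3×1 + 8×1 + 9×1 + 15×6 = 122
F: 2×1 + 1×5 + 3×4 + 8×3 + 9×4 + 15×3 = 124

A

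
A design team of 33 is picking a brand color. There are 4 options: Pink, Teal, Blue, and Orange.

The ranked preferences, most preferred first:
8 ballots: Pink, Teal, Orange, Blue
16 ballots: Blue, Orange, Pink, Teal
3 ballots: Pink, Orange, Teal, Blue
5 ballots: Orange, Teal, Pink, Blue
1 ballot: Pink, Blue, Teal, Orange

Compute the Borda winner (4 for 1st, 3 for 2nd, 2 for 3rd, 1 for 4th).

Orange

Pink: 8×4 + 16×2 + 3×4 + 5×2 + 1×4 = 90
Teal: 8×3 + 16×1 + 3×2 + 5×3 + 1×2 = 63
Blue: 8×1 + 16×4 + 3×1 + 5×1 + 1×3 = 83
Orange: 8×2 + 16×3 + 3×3 + 5×4 + 1×1 = 94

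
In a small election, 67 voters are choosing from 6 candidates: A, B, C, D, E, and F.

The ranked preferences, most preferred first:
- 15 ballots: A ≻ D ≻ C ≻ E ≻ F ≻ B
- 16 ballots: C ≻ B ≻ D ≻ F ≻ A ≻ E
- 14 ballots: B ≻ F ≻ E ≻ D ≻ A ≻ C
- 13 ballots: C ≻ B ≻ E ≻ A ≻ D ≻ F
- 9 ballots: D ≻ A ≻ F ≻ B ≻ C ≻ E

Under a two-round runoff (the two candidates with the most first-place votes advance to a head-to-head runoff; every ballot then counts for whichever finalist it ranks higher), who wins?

A

Round 1 first-place votes: A 15, B 14, C 29, D 9, E 0, F 0. C and A advance.
Runoff: C is ranked above A on 29 ballots, A above C on 38.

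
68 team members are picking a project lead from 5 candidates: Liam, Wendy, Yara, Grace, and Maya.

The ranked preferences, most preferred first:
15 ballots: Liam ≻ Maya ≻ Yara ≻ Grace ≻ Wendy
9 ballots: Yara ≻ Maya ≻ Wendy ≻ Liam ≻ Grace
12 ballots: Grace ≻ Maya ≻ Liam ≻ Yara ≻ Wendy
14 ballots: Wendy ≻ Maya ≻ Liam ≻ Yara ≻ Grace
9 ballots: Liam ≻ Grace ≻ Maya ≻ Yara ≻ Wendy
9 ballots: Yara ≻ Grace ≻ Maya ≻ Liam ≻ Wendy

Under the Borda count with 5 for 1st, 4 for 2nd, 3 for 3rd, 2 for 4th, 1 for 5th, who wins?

Maya

Liam: 15×5 + 9×2 + 12×3 + 14×3 + 9×5 + 9×2 = 234
Wendy: 15×1 + 9×3 + 12×1 + 14×5 + 9×1 + 9×1 = 142
Yara: 15×3 + 9×5 + 12×2 + 14×2 + 9×2 + 9×5 = 205
Grace: 15×2 + 9×1 + 12×5 + 14×1 + 9×4 + 9×4 = 185
Maya: 15×4 + 9×4 + 12×4 + 14×4 + 9×3 + 9×3 = 254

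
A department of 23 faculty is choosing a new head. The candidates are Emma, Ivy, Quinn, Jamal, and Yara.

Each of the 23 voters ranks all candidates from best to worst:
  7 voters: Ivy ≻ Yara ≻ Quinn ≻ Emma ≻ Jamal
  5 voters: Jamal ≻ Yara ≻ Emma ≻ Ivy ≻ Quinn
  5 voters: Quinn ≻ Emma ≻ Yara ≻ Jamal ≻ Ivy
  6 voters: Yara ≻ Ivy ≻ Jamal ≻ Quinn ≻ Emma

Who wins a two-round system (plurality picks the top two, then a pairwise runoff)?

Round 1 first-place votes: Emma 0, Ivy 7, Quinn 5, Jamal 5, Yara 6. Ivy and Yara advance.
Runoff: Ivy is ranked above Yara on 7 ballots, Yara above Ivy on 16.

Yara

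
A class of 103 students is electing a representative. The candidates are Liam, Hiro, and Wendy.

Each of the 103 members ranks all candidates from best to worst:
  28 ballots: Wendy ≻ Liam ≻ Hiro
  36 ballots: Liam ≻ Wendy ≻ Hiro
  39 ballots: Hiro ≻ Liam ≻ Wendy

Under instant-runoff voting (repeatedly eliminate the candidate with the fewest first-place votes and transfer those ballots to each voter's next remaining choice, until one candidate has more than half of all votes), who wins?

Liam

Round 1: Liam 36, Hiro 39, Wendy 28. Wendy eliminated.
Round 2: Liam 64, Hiro 39. Liam has a majority (≥52).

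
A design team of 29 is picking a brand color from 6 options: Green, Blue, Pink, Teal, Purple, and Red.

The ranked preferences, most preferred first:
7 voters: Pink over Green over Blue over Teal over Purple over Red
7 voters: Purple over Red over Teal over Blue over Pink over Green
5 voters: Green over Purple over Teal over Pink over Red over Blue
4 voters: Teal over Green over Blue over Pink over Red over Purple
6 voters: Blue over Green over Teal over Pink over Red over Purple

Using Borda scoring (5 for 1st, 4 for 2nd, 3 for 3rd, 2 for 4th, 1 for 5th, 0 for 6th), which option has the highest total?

Green

Green: 7×4 + 7×0 + 5×5 + 4×4 + 6×4 = 93
Blue: 7×3 + 7×2 + 5×0 + 4×3 + 6×5 = 77
Pink: 7×5 + 7×1 + 5×2 + 4×2 + 6×2 = 72
Teal: 7×2 + 7×3 + 5×3 + 4×5 + 6×3 = 88
Purple: 7×1 + 7×5 + 5×4 + 4×0 + 6×0 = 62
Red: 7×0 + 7×4 + 5×1 + 4×1 + 6×1 = 43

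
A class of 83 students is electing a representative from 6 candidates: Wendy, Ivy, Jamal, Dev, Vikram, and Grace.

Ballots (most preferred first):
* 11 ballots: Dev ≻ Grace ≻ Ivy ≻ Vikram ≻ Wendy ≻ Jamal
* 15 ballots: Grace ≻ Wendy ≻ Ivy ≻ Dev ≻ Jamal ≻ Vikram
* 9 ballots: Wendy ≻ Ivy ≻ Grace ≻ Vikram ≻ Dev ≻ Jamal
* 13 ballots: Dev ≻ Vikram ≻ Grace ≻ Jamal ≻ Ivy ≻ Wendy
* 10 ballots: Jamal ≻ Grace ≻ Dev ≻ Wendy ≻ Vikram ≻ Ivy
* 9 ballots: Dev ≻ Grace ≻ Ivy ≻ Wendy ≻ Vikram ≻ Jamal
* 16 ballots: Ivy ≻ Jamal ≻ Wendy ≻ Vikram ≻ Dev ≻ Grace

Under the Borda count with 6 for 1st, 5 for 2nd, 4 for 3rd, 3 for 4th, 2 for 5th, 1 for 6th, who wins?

Grace

Wendy: 11×2 + 15×5 + 9×6 + 13×1 + 10×3 + 9×3 + 16×4 = 285
Ivy: 11×4 + 15×4 + 9×5 + 13×2 + 10×1 + 9×4 + 16×6 = 317
Jamal: 11×1 + 15×2 + 9×1 + 13×3 + 10×6 + 9×1 + 16×5 = 238
Dev: 11×6 + 15×3 + 9×2 + 13×6 + 10×4 + 9×6 + 16×2 = 333
Vikram: 11×3 + 15×1 + 9×3 + 13×5 + 10×2 + 9×2 + 16×3 = 226
Grace: 11×5 + 15×6 + 9×4 + 13×4 + 10×5 + 9×5 + 16×1 = 344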